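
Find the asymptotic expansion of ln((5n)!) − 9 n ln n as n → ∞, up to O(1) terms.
ln((5n)!) − 9 n ln n = −4 n ln n + 5(ln 5 − 1) n + (1/2) ln(2π·5n) + O(1/n)

Stirling: ln((5n)!) = 5n ln(5n) − 5n + (1/2) ln(2π·5n) + O(1/n).
Expand 5n ln(5n) = 5n (ln n + ln 5) = 5n ln n + 5n ln 5.
Subtract 9n ln n: leading term is (5 − 9) n ln n = −4 n ln n. The next term is 5n ln 5 − 5n = 5(ln 5 − 1) n. Then the (1/2) ln(2π·5n) correction.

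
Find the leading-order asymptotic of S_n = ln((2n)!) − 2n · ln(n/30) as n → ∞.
S_n ~ 2n · (ln 60 − 1) + O(ln n)

Stirling: ln((2n)!) = 2n ln(2n) − 2n + O(ln n).
  S_n = 2n ln(2n) − 2n − 2n ln(n/30) + O(ln n)
      = 2n ln(2n) − 2n ln n + 2n ln 30 − 2n + O(ln n)
      = 2n ln 2 + 2n ln 30 − 2n + O(ln n)
      = 2n (ln 60 − 1) + O(ln n).
Numerically ln(60) − 1 ≈ 3.0943.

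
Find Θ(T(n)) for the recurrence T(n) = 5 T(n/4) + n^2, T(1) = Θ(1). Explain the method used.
T(n) = Θ(n^2)

log_4 5 ≈ 1.161. f(n) = n^2 dominates n^(log_4 5) since 2 > 1.161, and the regularity condition a·f(n/b) = 5·(n/4)^2 = (5/16)·n^2 ≤ c·f(n) holds with c = 5/16 ≈ 0.312 < 1. So this is Case 3: T(n) = Θ(f(n)) = Θ(n^2).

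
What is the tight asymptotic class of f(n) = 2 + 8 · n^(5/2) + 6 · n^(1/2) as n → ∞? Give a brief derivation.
f(n) ∈ Θ(n^(5/2))

Compare the terms by growth order. For large n, n^a · (log n)^b dominates n^a' · (log n)^b' iff a > a', or (a = a' and b > b'). Ranking the 3 terms shows the dominant one is 8 · n^(5/2). Hence f(n) ∈ Θ(n^(5/2)).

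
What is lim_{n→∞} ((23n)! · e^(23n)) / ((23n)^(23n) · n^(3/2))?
lim = 0

Stirling: (23n)! ~ sqrt(2π·23n) · (23n/e)^(23n). Hence
  (23n)! · e^(23n) / (23n)^(23n) ~ sqrt(2π·23n).
Dividing by n^(3/2): sqrt(2π·23n) / n^(3/2) = sqrt(2π·23) · n^((1−3)/2), so the expression behaves like sqrt(2π·23) · n^((1−3)/2) → 0.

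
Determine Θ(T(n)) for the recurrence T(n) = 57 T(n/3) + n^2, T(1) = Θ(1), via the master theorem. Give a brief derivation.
T(n) = Θ(n^(log_3 57))

Master theorem: compare f(n) = n^2 to n^(log_3 57) where log_3 57 ≈ 3.680. Since 2 < log_3 57, we have f(n) = O(n^(log_3 57 − ε)) for some ε > 0 — Case 1. Hence T(n) = Θ(n^(log_3 57)).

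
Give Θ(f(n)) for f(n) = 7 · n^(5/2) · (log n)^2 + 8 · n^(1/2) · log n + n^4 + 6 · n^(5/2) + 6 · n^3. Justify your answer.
f(n) ∈ Θ(n^4)

Compare the terms by growth order. For large n, n^a · (log n)^b dominates n^a' · (log n)^b' iff a > a', or (a = a' and b > b'). Ranking the 5 terms shows the dominant one is n^4. Hence f(n) ∈ Θ(n^4).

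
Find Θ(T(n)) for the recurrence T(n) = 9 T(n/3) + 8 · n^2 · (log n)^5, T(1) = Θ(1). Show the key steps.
T(n) = Θ(n^2 · (log n)^6)

Here log_3 9 = 2 and f(n) = 8 · n^2 · (log n)^5 = Θ(n^(log_3 9) · (log n)^5). This is the extended Case 2 of the master theorem (f matches the critical exponent up to log factors), giving T(n) = Θ(n^(log_3 9) · (log n)^(5+1)) = Θ(n^2 · (log n)^6).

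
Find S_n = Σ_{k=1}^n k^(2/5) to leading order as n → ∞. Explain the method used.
S_n ~ (5/7) · n^(7/5)

Integral comparison: Σ_{k=1}^n k^(2/5) = ∫_0^n x^(2/5) dx + O(n^(2/5)). The integral is n^(1 + 2/5) / (1 + 2/5) = n^((2+5)/5) / ((2+5)/5) = (5/7) · n^(7/5).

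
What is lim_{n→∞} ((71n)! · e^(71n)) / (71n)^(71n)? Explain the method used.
lim = ∞

Stirling: (71n)! ~ sqrt(2π·71n) · (71n/e)^(71n). Hence
  (71n)! · e^(71n) / (71n)^(71n) ~ sqrt(2π·71n) = sqrt(2π·71) · sqrt(n) → ∞.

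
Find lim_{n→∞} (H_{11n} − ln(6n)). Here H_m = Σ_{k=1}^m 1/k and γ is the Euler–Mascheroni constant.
lim = ln(11/6) + γ

By Euler-Maclaurin, H_m = ln m + γ + O(1/m). So
  H_{11n} − ln(6n) = ln(11n) + γ − ln(6n) + O(1/n)
                       = ln(11/6) + γ + O(1/n).
Hence the limit is ln(11/6) + γ.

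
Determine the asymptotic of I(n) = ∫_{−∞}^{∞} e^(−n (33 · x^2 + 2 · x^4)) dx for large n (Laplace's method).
I(n) ~ sqrt(π/(33n))

φ(x) = 33 · x^2 + 2 · x^4 has its unique global minimum at x* = 0 (since φ'(x) = 66x + 8x^3 = 0 only at x = 0 for real x with both coefficients positive, and φ → ∞ as |x| → ∞). At x* = 0, φ(0) = 0 and φ''(0) = 66. Laplace's method then gives
  I(n) ~ sqrt(2π / (n · φ''(0))) · e^(−n φ(0)) = sqrt(2π / (66n)) = sqrt(π/(33n)).
The 2 · x^4 term contributes only at subleading order (an O(1/n) relative correction).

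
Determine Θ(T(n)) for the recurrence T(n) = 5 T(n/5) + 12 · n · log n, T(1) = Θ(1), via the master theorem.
T(n) = Θ(n · (log n)^2)

Here log_5 5 = 1 and f(n) = 12 · n · log n = Θ(n^(log_5 5) · (log n)^1). This is the extended Case 2 of the master theorem (f matches the critical exponent up to log factors), giving T(n) = Θ(n^(log_5 5) · (log n)^(1+1)) = Θ(n · (log n)^2).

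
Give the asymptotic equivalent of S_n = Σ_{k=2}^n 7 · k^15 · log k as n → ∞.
S_n ~ 7 · n^16 log n / 16 − 7 · n^16 / 256

By integral comparison, S_n = ∫_1^n 7 · x^15 · log x dx + O(n^15 · log n). For the integral, ∫ x^15 log x dx = n^16 log n / 16 − n^16/256 (integration by parts). Hence S_n ~ 7 · n^16 log n / 16 − 7 · n^16 / 256.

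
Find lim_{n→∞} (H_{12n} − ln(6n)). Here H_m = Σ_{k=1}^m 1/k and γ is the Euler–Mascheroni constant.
lim = ln 2 + γ

By Euler-Maclaurin, H_m = ln m + γ + O(1/m). So
  H_{12n} − ln(6n) = ln(12n) + γ − ln(6n) + O(1/n)
                       = ln(12/6) + γ + O(1/n).
Hence the limit is ln(12/6) + γ (= ln 2).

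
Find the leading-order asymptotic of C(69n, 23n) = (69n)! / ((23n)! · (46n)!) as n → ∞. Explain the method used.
C(69n, 23n) ~ (27/4)^(23n) · sqrt(3/(4π·23n))

Write N = 23n. Apply Stirling to each factorial:
  (3N)! ~ sqrt(2π·3N) · (3N/e)^(3N),
  N! ~ sqrt(2π N) · (N/e)^N,
  (2N)! ~ sqrt(2π·2N) · (2N/e)^(2N).
The exponential factors combine to (3N)^(3N) / (N^N · (2N)^(2N)) = 3^(3N)/2^(2N) = (3^3/2^2)^N = (27/4)^N.
The square-root prefactors combine to sqrt(2π·3N) / (sqrt(2π N)·sqrt(2π·2N)) = sqrt(3 / (2π·2·N)) = sqrt(3/(4π·23n)).
Substituting N = 23n: C(69n, 23n) ~ (27/4)^(23n) · sqrt(3/(4π·23n)).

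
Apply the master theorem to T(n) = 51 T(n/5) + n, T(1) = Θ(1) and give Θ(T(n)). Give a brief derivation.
T(n) = Θ(n^(log_5 51))

Master theorem: compare f(n) = n to n^(log_5 51) where log_5 51 ≈ 2.443. Since 1 < log_5 51, we have f(n) = O(n^(log_5 51 − ε)) for some ε > 0 — Case 1. Hence T(n) = Θ(n^(log_5 51)).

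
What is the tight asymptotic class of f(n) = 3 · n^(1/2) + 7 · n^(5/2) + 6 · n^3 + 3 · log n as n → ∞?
f(n) ∈ Θ(n^3)

Compare the terms by growth order. For large n, n^a · (log n)^b dominates n^a' · (log n)^b' iff a > a', or (a = a' and b > b'). Ranking the 4 terms shows the dominant one is 6 · n^3. Hence f(n) ∈ Θ(n^3).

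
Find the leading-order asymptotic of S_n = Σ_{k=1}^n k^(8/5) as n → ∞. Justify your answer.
S_n ~ (5/13) · n^(13/5)

Integral comparison: Σ_{k=1}^n k^(8/5) = ∫_0^n x^(8/5) dx + O(n^(8/5)). The integral is n^(1 + 8/5) / (1 + 8/5) = n^((8+5)/5) / ((8+5)/5) = (5/13) · n^(13/5).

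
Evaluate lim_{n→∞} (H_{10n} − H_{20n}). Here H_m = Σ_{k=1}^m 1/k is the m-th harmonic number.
lim = ln(10/20) = −ln 2

Euler-Maclaurin gives H_m = ln m + γ + 1/(2m) + O(1/m^2). The γ and O(1/m) terms cancel in the difference:
  H_{10n} − H_{20n} = ln(10n) − ln(20n) + O(1/n) = ln(10/20) + O(1/n).
Hence the limit is ln(10/20) = −ln 2.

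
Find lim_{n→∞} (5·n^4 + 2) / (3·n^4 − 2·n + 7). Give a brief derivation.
lim = 5/3

For large n the leading n^4 terms dominate both numerator and denominator. Dividing top and bottom by n^4, every other term tends to 0, leaving 5/3.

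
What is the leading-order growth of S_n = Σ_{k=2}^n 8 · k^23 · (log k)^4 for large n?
S_n ~ n^24 · (log n)^4 / 3

By integral comparison, S_n = ∫_1^n 8 · x^23 · (log x)^4 dx + O(n^23 · (log n)^4). For the integral, the leading term of ∫_1^n x^23 (log x)^4 dx is n^24/24 · (log n)^4 (by repeated integration by parts; each step lowers the log-exponent and produces a relatively O(1/log n) correction). Hence S_n ~ n^24 · (log n)^4 / 3.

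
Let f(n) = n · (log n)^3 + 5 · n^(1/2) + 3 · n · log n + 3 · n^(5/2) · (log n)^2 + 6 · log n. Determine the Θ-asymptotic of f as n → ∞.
f(n) ∈ Θ(n^(5/2) · (log n)^2)

Compare the terms by growth order. For large n, n^a · (log n)^b dominates n^a' · (log n)^b' iff a > a', or (a = a' and b > b'). Ranking the 5 terms shows the dominant one is 3 · n^(5/2) · (log n)^2. Hence f(n) ∈ Θ(n^(5/2) · (log n)^2).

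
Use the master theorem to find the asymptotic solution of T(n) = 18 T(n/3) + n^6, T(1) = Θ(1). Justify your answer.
T(n) = Θ(n^6)

log_3 18 ≈ 2.631. f(n) = n^6 dominates n^(log_3 18) since 6 > 2.631, and the regularity condition a·f(n/b) = 18·(n/3)^6 = (18/729)·n^6 ≤ c·f(n) holds with c = 18/729 ≈ 0.0247 < 1. So this is Case 3: T(n) = Θ(f(n)) = Θ(n^6).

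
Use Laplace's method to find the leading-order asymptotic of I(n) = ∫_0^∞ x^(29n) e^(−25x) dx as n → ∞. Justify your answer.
I(n) ~ (sqrt(2π·29n) / 25) · (29n/(25e))^(29n)

Write the integrand as exp(29n ln x − 25x) and set f(x) = 29n ln x − 25x. Then f'(x) = 29n/x − 25 = 0 at x* = 29n/25, and f''(x*) = −29n/x*^2 = −25^2/(29n). Laplace's method (interior maximum) gives
  I(n) ~ e^(f(x*)) · sqrt(2π / |f''(x*)|)
        = exp(29n ln(29n/25) − 29n) · sqrt(2π · 29n / 25^2)
        = (29n/25)^(29n) e^(−29n) · sqrt(2π·29n) / 25
        = (sqrt(2π·29n) / 25) · (29n/(25e))^(29n).
This matches Γ(29n+1)/25^(29n+1) with Stirling applied to Γ.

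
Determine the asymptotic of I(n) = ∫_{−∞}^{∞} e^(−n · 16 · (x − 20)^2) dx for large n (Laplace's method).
I(n) = sqrt(π/(16n))

Here φ(x) = 16 · (x − 20)^2 has its unique minimum at x* = 20 with φ(x*) = 0 and φ''(x*) = 32. Laplace's method gives
  I(n) ~ e^(−n φ(x*)) · sqrt(2π / (n · φ''(x*))) = sqrt(2π / (32n)) = sqrt(π/(16n)).
This is exact: substituting u = (x − 20)·sqrt(16n) gives I(n) = (1/sqrt(16n)) ∫_{−∞}^{∞} e^(−u^2) du = sqrt(π/(16n)).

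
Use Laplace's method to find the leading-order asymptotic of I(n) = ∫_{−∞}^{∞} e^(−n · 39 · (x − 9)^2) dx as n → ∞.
I(n) = sqrt(π/(39n))

Here φ(x) = 39 · (x − 9)^2 has its unique minimum at x* = 9 with φ(x*) = 0 and φ''(x*) = 78. Laplace's method gives
  I(n) ~ e^(−n φ(x*)) · sqrt(2π / (n · φ''(x*))) = sqrt(2π / (78n)) = sqrt(π/(39n)).
This is exact: substituting u = (x − 9)·sqrt(39n) gives I(n) = (1/sqrt(39n)) ∫_{−∞}^{∞} e^(−u^2) du = sqrt(π/(39n)).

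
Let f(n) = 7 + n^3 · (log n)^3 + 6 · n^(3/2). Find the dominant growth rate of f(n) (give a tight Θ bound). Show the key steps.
f(n) ∈ Θ(n^3 · (log n)^3)

Compare the terms by growth order. For large n, n^a · (log n)^b dominates n^a' · (log n)^b' iff a > a', or (a = a' and b > b'). Ranking the 3 terms shows the dominant one is n^3 · (log n)^3. Hence f(n) ∈ Θ(n^3 · (log n)^3).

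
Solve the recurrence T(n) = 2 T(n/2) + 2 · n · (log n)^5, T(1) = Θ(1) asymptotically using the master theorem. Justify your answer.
T(n) = Θ(n · (log n)^6)

Here log_2 2 = 1 and f(n) = 2 · n · (log n)^5 = Θ(n^(log_2 2) · (log n)^5). This is the extended Case 2 of the master theorem (f matches the critical exponent up to log factors), giving T(n) = Θ(n^(log_2 2) · (log n)^(5+1)) = Θ(n · (log n)^6).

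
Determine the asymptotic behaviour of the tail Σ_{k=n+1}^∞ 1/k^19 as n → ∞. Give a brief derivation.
Σ_{k>n} 1/k^19 ~ 1/(18 · n^18)

Compare to the integral: ∫_{n}^∞ x^(−19) dx = [−x^(−18)/18]_{n}^∞ = 1/((19−1)·n^18). Euler-Maclaurin then gives
  Σ_{k>n} 1/k^19 = ∫_{n}^∞ dx/x^19 − 1/(2·n^19) + O(1/n^20).
(Equivalently this is ζ(19) − Σ_{k≤n} 1/k^19.)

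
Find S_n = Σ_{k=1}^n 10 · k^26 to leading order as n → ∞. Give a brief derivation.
S_n ~ 10 · n^27 / 27

By integral comparison (Euler-Maclaurin), Σ_{k=1}^n 10 · k^26 = 10 · ∫_0^n x^26 dx + O(n^26) = 10 · n^27/27 + O(n^26). (Equivalently, Faulhaber's formula gives the same leading term.)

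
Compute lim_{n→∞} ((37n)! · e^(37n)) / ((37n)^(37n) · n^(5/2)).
lim = 0

Stirling: (37n)! ~ sqrt(2π·37n) · (37n/e)^(37n). Hence
  (37n)! · e^(37n) / (37n)^(37n) ~ sqrt(2π·37n).
Dividing by n^(5/2): sqrt(2π·37n) / n^(5/2) = sqrt(2π·37) · n^((1−5)/2), so the expression behaves like sqrt(2π·37) · n^((1−5)/2) → 0.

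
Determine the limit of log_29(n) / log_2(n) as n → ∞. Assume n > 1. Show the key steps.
lim = ln(2) / ln(29) = log_29(2)

Change of base: log_29(n) = ln n / ln 29 and log_2(n) = ln n / ln 2. The ratio is (ln n / ln 29) · (ln 2 / ln n) = ln 2 / ln 29, a constant independent of n. So the limit is ln 2 / ln 29 = log_29(2).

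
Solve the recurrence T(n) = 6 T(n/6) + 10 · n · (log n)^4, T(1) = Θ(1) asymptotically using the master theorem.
T(n) = Θ(n · (log n)^5)

Here log_6 6 = 1 and f(n) = 10 · n · (log n)^4 = Θ(n^(log_6 6) · (log n)^4). This is the extended Case 2 of the master theorem (f matches the critical exponent up to log factors), giving T(n) = Θ(n^(log_6 6) · (log n)^(4+1)) = Θ(n · (log n)^5).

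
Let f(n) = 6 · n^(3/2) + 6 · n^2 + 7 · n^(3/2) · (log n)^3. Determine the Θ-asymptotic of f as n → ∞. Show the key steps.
f(n) ∈ Θ(n^2)

Compare the terms by growth order. For large n, n^a · (log n)^b dominates n^a' · (log n)^b' iff a > a', or (a = a' and b > b'). Ranking the 3 terms shows the dominant one is 6 · n^2. Hence f(n) ∈ Θ(n^2).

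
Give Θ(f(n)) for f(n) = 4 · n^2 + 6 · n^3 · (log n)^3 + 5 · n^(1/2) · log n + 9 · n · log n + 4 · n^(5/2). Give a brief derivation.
f(n) ∈ Θ(n^3 · (log n)^3)

Compare the terms by growth order. For large n, n^a · (log n)^b dominates n^a' · (log n)^b' iff a > a', or (a = a' and b > b'). Ranking the 5 terms shows the dominant one is 6 · n^3 · (log n)^3. Hence f(n) ∈ Θ(n^3 · (log n)^3).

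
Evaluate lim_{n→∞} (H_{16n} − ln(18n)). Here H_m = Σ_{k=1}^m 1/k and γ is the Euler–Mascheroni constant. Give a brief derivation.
lim = ln(8/9) + γ

By Euler-Maclaurin, H_m = ln m + γ + O(1/m). So
  H_{16n} − ln(18n) = ln(16n) + γ − ln(18n) + O(1/n)
                       = ln(16/18) + γ + O(1/n).
Hence the limit is ln(16/18) + γ (= ln(8/9)).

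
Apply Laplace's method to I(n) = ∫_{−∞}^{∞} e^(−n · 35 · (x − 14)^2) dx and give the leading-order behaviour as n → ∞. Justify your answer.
I(n) = sqrt(π/(35n))

Here φ(x) = 35 · (x − 14)^2 has its unique minimum at x* = 14 with φ(x*) = 0 and φ''(x*) = 70. Laplace's method gives
  I(n) ~ e^(−n φ(x*)) · sqrt(2π / (n · φ''(x*))) = sqrt(2π / (70n)) = sqrt(π/(35n)).
This is exact: substituting u = (x − 14)·sqrt(35n) gives I(n) = (1/sqrt(35n)) ∫_{−∞}^{∞} e^(−u^2) du = sqrt(π/(35n)).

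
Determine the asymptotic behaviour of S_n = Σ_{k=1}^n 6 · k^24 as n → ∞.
S_n ~ 6 · n^25 / 25

By integral comparison (Euler-Maclaurin), Σ_{k=1}^n 6 · k^24 = 6 · ∫_0^n x^24 dx + O(n^24) = 6 · n^25/25 + O(n^24). (Equivalently, Faulhaber's formula gives the same leading term.)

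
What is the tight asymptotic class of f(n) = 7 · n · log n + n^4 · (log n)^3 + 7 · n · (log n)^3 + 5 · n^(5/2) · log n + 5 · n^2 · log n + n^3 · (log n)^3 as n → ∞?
f(n) ∈ Θ(n^4 · (log n)^3)

Compare the terms by growth order. For large n, n^a · (log n)^b dominates n^a' · (log n)^b' iff a > a', or (a = a' and b > b'). Ranking the 6 terms shows the dominant one is n^4 · (log n)^3. Hence f(n) ∈ Θ(n^4 · (log n)^3).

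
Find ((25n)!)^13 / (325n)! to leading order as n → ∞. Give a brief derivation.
((25n)!)^13/(325n)! ~ ((2π·25n)^(12/2) / sqrt(13)) · 13^(−13·25n)  →  0

Write N = 25n. Stirling: N! ~ sqrt(2π N)(N/e)^N and (13N)! ~ sqrt(2π·13N)·(13N/e)^(13N).
  (N!)^13/(13N)! ~ (2π N)^(13/2) (N/e)^(13N) / [sqrt(2π·13N) (13N/e)^(13N)]
     = (2π N)^(13/2) / sqrt(2π·13N) · (N/(13N))^(13N)
     = (2π N)^((13−1)/2) / sqrt(13) · 13^(−13N).
Since 13^13 > 1, the factor 13^(−13N) decays exponentially, so the ratio → 0. Substituting N = 25n gives the stated form.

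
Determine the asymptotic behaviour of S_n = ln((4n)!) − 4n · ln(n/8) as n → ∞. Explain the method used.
S_n ~ 4n · (ln 32 − 1) + O(ln n)

Stirling: ln((4n)!) = 4n ln(4n) − 4n + O(ln n).
  S_n = 4n ln(4n) − 4n − 4n ln(n/8) + O(ln n)
      = 4n ln(4n) − 4n ln n + 4n ln 8 − 4n + O(ln n)
      = 4n ln 4 + 4n ln 8 − 4n + O(ln n)
      = 4n (ln 32 − 1) + O(ln n).
Numerically ln(32) − 1 ≈ 2.4657.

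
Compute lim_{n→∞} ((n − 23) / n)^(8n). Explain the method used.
lim = e^(−184)

Rewrite as (1 − 23/n)^(8n). By the standard limit (1 + x/n)^n → e^x, we have (1 − 23/n)^n → e^(−23), and raising to the 8th power gives e^(−184).
More precisely, ln[(1 − 23/n)^(8n)] = 8n · ln(1 − 23/n) = 8n · (-23/n + O(1/n^2)) = -184 + O(1/n) → -184.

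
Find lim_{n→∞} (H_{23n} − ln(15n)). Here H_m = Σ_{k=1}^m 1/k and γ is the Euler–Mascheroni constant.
lim = ln(23/15) + γ

By Euler-Maclaurin, H_m = ln m + γ + O(1/m). So
  H_{23n} − ln(15n) = ln(23n) + γ − ln(15n) + O(1/n)
                       = ln(23/15) + γ + O(1/n).
Hence the limit is ln(23/15) + γ.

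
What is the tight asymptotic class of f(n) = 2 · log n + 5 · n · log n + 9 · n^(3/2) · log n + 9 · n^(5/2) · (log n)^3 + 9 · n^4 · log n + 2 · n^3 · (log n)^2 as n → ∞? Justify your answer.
f(n) ∈ Θ(n^4 · log n)

Compare the terms by growth order. For large n, n^a · (log n)^b dominates n^a' · (log n)^b' iff a > a', or (a = a' and b > b'). Ranking the 6 terms shows the dominant one is 9 · n^4 · log n. Hence f(n) ∈ Θ(n^4 · log n).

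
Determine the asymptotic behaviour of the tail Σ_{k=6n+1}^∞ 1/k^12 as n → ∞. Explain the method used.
Σ_{k>6n} 1/k^12 ~ 1/(11 · (6n)^11)

Compare to the integral: ∫_{6n}^∞ x^(−12) dx = [−x^(−11)/11]_{6n}^∞ = 1/((12−1)·(6n)^11). Euler-Maclaurin then gives
  Σ_{k>6n} 1/k^12 = ∫_{6n}^∞ dx/x^12 − 1/(2·(6n)^12) + O(1/(6n)^13).
(Equivalently this is ζ(12) − Σ_{k≤6n} 1/k^12.)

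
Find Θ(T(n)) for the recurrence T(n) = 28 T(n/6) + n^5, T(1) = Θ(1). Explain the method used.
T(n) = Θ(n^5)

log_6 28 ≈ 1.860. f(n) = n^5 dominates n^(log_6 28) since 5 > 1.860, and the regularity condition a·f(n/b) = 28·(n/6)^5 = (28/7776)·n^5 ≤ c·f(n) holds with c = 28/7776 ≈ 0.0036 < 1. So this is Case 3: T(n) = Θ(f(n)) = Θ(n^5).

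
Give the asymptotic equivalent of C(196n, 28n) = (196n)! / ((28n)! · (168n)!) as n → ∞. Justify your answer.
C(196n, 28n) ~ (823543/46656)^(28n) · sqrt(7/(12π·28n))

Write N = 28n. Apply Stirling to each factorial:
  (7N)! ~ sqrt(2π·7N) · (7N/e)^(7N),
  N! ~ sqrt(2π N) · (N/e)^N,
  (6N)! ~ sqrt(2π·6N) · (6N/e)^(6N).
The exponential factors combine to (7N)^(7N) / (N^N · (6N)^(6N)) = 7^(7N)/6^(6N) = (7^7/6^6)^N = (823543/46656)^N.
The square-root prefactors combine to sqrt(2π·7N) / (sqrt(2π N)·sqrt(2π·6N)) = sqrt(7 / (2π·6·N)) = sqrt(7/(12π·28n)).
Substituting N = 28n: C(196n, 28n) ~ (823543/46656)^(28n) · sqrt(7/(12π·28n)).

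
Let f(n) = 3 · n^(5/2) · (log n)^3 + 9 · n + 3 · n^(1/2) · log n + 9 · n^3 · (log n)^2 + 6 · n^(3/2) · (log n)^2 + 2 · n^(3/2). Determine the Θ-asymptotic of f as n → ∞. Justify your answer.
f(n) ∈ Θ(n^3 · (log n)^2)

Compare the terms by growth order. For large n, n^a · (log n)^b dominates n^a' · (log n)^b' iff a > a', or (a = a' and b > b'). Ranking the 6 terms shows the dominant one is 9 · n^3 · (log n)^2. Hence f(n) ∈ Θ(n^3 · (log n)^2).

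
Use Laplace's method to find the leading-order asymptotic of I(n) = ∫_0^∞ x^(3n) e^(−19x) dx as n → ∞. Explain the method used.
I(n) ~ (sqrt(2π·3n) / 19) · (3n/(19e))^(3n)

Write the integrand as exp(3n ln x − 19x) and set f(x) = 3n ln x − 19x. Then f'(x) = 3n/x − 19 = 0 at x* = 3n/19, and f''(x*) = −3n/x*^2 = −19^2/(3n). Laplace's method (interior maximum) gives
  I(n) ~ e^(f(x*)) · sqrt(2π / |f''(x*)|)
        = exp(3n ln(3n/19) − 3n) · sqrt(2π · 3n / 19^2)
        = (3n/19)^(3n) e^(−3n) · sqrt(2π·3n) / 19
        = (sqrt(2π·3n) / 19) · (3n/(19e))^(3n).
This matches Γ(3n+1)/19^(3n+1) with Stirling applied to Γ.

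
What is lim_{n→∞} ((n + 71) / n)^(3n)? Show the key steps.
lim = e^213

Rewrite as (1 + 71/n)^(3n). By the standard limit (1 + x/n)^n → e^x, we have (1 + 71/n)^n → e^71, and raising to the 3rd power gives e^213.
More precisely, ln[(1 + 71/n)^(3n)] = 3n · ln(1 + 71/n) = 3n · (71/n + O(1/n^2)) = 213 + O(1/n) → 213.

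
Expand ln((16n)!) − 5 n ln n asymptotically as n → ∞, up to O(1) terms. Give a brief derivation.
ln((16n)!) − 5 n ln n = 11 n ln n + 16(ln 16 − 1) n + (1/2) ln(2π·16n) + O(1/n)

Stirling: ln((16n)!) = 16n ln(16n) − 16n + (1/2) ln(2π·16n) + O(1/n).
Expand 16n ln(16n) = 16n (ln n + ln 16) = 16n ln n + 16n ln 16.
Subtract 5n ln n: leading term is (16 − 5) n ln n = 11 n ln n. The next term is 16n ln 16 − 16n = 16(ln 16 − 1) n. Then the (1/2) ln(2π·16n) correction.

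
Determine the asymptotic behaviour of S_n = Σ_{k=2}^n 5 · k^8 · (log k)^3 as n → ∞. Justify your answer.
S_n ~ 5 · n^9 · (log n)^3 / 9

By integral comparison, S_n = ∫_1^n 5 · x^8 · (log x)^3 dx + O(n^8 · (log n)^3). For the integral, the leading term of ∫_1^n x^8 (log x)^3 dx is n^9/9 · (log n)^3 (by repeated integration by parts; each step lowers the log-exponent and produces a relatively O(1/log n) correction). Hence S_n ~ 5 · n^9 · (log n)^3 / 9.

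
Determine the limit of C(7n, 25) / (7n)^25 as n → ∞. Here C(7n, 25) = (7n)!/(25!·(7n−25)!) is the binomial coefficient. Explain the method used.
lim = 1/25! = 1/15511210043330985984000000

With N = 7n → ∞: C(N, 25) / N^25 = [N(N−1)…(N−24)] / (25! · N^25) = (1/25!) · 1 · (1 − 1/(7n)) · … · (1 − 24/(7n)). Each factor → 1 as N → ∞, so the limit is 1/25! = 1/15511210043330985984000000.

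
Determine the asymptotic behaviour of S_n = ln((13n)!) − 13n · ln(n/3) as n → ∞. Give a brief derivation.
S_n ~ 13n · (ln 39 − 1) + O(ln n)

Stirling: ln((13n)!) = 13n ln(13n) − 13n + O(ln n).
  S_n = 13n ln(13n) − 13n − 13n ln(n/3) + O(ln n)
      = 13n ln(13n) − 13n ln n + 13n ln 3 − 13n + O(ln n)
      = 13n ln 13 + 13n ln 3 − 13n + O(ln n)
      = 13n (ln 39 − 1) + O(ln n).
Numerically ln(39) − 1 ≈ 2.6636.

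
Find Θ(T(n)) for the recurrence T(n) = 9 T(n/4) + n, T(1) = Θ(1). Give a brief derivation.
T(n) = Θ(n^(log_4 9))

Master theorem: compare f(n) = n to n^(log_4 9) where log_4 9 ≈ 1.585. Since 1 < log_4 9, we have f(n) = O(n^(log_4 9 − ε)) for some ε > 0 — Case 1. Hence T(n) = Θ(n^(log_4 9)).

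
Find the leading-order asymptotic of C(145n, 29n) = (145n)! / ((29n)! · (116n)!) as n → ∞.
C(145n, 29n) ~ (3125/256)^(29n) · sqrt(5/(8π·29n))

Write N = 29n. Apply Stirling to each factorial:
  (5N)! ~ sqrt(2π·5N) · (5N/e)^(5N),
  N! ~ sqrt(2π N) · (N/e)^N,
  (4N)! ~ sqrt(2π·4N) · (4N/e)^(4N).
The exponential factors combine to (5N)^(5N) / (N^N · (4N)^(4N)) = 5^(5N)/4^(4N) = (5^5/4^4)^N = (3125/256)^N.
The square-root prefactors combine to sqrt(2π·5N) / (sqrt(2π N)·sqrt(2π·4N)) = sqrt(5 / (2π·4·N)) = sqrt(5/(8π·29n)).
Substituting N = 29n: C(145n, 29n) ~ (3125/256)^(29n) · sqrt(5/(8π·29n)).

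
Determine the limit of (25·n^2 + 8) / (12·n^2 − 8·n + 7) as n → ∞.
lim = 25/12

For large n the leading n^2 terms dominate both numerator and denominator. Dividing top and bottom by n^2, every other term tends to 0, leaving 25/12.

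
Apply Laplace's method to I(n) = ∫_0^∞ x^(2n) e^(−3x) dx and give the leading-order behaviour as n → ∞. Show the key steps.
I(n) ~ (sqrt(2π·2n) / 3) · (2n/(3e))^(2n)

Write the integrand as exp(2n ln x − 3x) and set f(x) = 2n ln x − 3x. Then f'(x) = 2n/x − 3 = 0 at x* = 2n/3, and f''(x*) = −2n/x*^2 = −3^2/(2n). Laplace's method (interior maximum) gives
  I(n) ~ e^(f(x*)) · sqrt(2π / |f''(x*)|)
        = exp(2n ln(2n/3) − 2n) · sqrt(2π · 2n / 3^2)
        = (2n/3)^(2n) e^(−2n) · sqrt(2π·2n) / 3
        = (sqrt(2π·2n) / 3) · (2n/(3e))^(2n).
This matches Γ(2n+1)/3^(2n+1) with Stirling applied to Γ.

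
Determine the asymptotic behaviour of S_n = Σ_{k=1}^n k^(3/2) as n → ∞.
S_n ~ (2/5) · n^(5/2)

Integral comparison: Σ_{k=1}^n k^(3/2) = ∫_0^n x^(3/2) dx + O(n^(3/2)). The integral is n^(1 + 3/2) / (1 + 3/2) = n^((3+2)/2) / ((3+2)/2) = (2/5) · n^(5/2).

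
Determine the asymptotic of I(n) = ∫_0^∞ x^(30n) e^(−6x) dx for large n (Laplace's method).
I(n) ~ (sqrt(2π·30n) / 6) · (30n/(6e))^(30n)

Write the integrand as exp(30n ln x − 6x) and set f(x) = 30n ln x − 6x. Then f'(x) = 30n/x − 6 = 0 at x* = 30n/6, and f''(x*) = −30n/x*^2 = −6^2/(30n). Laplace's method (interior maximum) gives
  I(n) ~ e^(f(x*)) · sqrt(2π / |f''(x*)|)
        = exp(30n ln(30n/6) − 30n) · sqrt(2π · 30n / 6^2)
        = (30n/6)^(30n) e^(−30n) · sqrt(2π·30n) / 6
        = (sqrt(2π·30n) / 6) · (30n/(6e))^(30n).
This matches Γ(30n+1)/6^(30n+1) with Stirling applied to Γ.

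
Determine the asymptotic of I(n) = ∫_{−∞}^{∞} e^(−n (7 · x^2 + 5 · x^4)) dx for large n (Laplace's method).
I(n) ~ sqrt(π/(7n))

φ(x) = 7 · x^2 + 5 · x^4 has its unique global minimum at x* = 0 (since φ'(x) = 14x + 20x^3 = 0 only at x = 0 for real x with both coefficients positive, and φ → ∞ as |x| → ∞). At x* = 0, φ(0) = 0 and φ''(0) = 14. Laplace's method then gives
  I(n) ~ sqrt(2π / (n · φ''(0))) · e^(−n φ(0)) = sqrt(2π / (14n)) = sqrt(π/(7n)).
The 5 · x^4 term contributes only at subleading order (an O(1/n) relative correction).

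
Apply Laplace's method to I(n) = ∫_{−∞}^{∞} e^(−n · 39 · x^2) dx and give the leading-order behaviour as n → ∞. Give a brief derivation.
I(n) = sqrt(π/(39n))

Here φ(x) = 39 · x^2 has its unique minimum at x* = 0 with φ(x*) = 0 and φ''(x*) = 78. Laplace's method gives
  I(n) ~ e^(−n φ(x*)) · sqrt(2π / (n · φ''(x*))) = sqrt(2π / (78n)) = sqrt(π/(39n)).
This is exact: substituting u = (x − 0)·sqrt(39n) gives I(n) = (1/sqrt(39n)) ∫_{−∞}^{∞} e^(−u^2) du = sqrt(π/(39n)).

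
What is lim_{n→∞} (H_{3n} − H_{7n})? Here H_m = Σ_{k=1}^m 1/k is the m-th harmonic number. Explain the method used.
lim = ln(3/7)

Euler-Maclaurin gives H_m = ln m + γ + 1/(2m) + O(1/m^2). The γ and O(1/m) terms cancel in the difference:
  H_{3n} − H_{7n} = ln(3n) − ln(7n) + O(1/n) = ln(3/7) + O(1/n).
Hence the limit is ln(3/7).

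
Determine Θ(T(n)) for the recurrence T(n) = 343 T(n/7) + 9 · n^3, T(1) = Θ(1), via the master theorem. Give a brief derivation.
T(n) = Θ(n^3 log n)

log_7 343 = 3, and f(n) = 9 · n^3 = Θ(n^(log_7 343)). This is Case 2 of the master theorem: T(n) = Θ(f(n) · log n) = Θ(n^3 log n).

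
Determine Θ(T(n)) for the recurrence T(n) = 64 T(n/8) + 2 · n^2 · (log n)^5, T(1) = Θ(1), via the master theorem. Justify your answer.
T(n) = Θ(n^2 · (log n)^6)

Here log_8 64 = 2 and f(n) = 2 · n^2 · (log n)^5 = Θ(n^(log_8 64) · (log n)^5). This is the extended Case 2 of the master theorem (f matches the critical exponent up to log factors), giving T(n) = Θ(n^(log_8 64) · (log n)^(5+1)) = Θ(n^2 · (log n)^6).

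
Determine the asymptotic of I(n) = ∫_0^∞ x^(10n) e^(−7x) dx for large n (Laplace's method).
I(n) ~ (sqrt(2π·10n) / 7) · (10n/(7e))^(10n)

Write the integrand as exp(10n ln x − 7x) and set f(x) = 10n ln x − 7x. Then f'(x) = 10n/x − 7 = 0 at x* = 10n/7, and f''(x*) = −10n/x*^2 = −7^2/(10n). Laplace's method (interior maximum) gives
  I(n) ~ e^(f(x*)) · sqrt(2π / |f''(x*)|)
        = exp(10n ln(10n/7) − 10n) · sqrt(2π · 10n / 7^2)
        = (10n/7)^(10n) e^(−10n) · sqrt(2π·10n) / 7
        = (sqrt(2π·10n) / 7) · (10n/(7e))^(10n).
This matches Γ(10n+1)/7^(10n+1) with Stirling applied to Γ.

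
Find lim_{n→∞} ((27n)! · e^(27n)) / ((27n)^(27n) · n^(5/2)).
lim = 0

Stirling: (27n)! ~ sqrt(2π·27n) · (27n/e)^(27n). Hence
  (27n)! · e^(27n) / (27n)^(27n) ~ sqrt(2π·27n).
Dividing by n^(5/2): sqrt(2π·27n) / n^(5/2) = sqrt(2π·27) · n^((1−5)/2), so the expression behaves like sqrt(2π·27) · n^((1−5)/2) → 0.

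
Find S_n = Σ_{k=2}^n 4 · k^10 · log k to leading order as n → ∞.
S_n ~ 4 · n^11 log n / 11 − 4 · n^11 / 121

By integral comparison, S_n = ∫_1^n 4 · x^10 · log x dx + O(n^10 · log n). For the integral, ∫ x^10 log x dx = n^11 log n / 11 − n^11/121 (integration by parts). Hence S_n ~ 4 · n^11 log n / 11 − 4 · n^11 / 121.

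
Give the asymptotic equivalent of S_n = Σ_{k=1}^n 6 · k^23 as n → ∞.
S_n ~ n^24 / 4

By integral comparison (Euler-Maclaurin), Σ_{k=1}^n 6 · k^23 = 6 · ∫_0^n x^23 dx + O(n^23) = 6 · n^24/24 = n^24 / 4 + O(n^23). (Equivalently, Faulhaber's formula gives the same leading term.)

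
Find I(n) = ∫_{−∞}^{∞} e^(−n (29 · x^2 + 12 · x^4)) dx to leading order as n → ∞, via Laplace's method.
I(n) ~ sqrt(π/(29n))

φ(x) = 29 · x^2 + 12 · x^4 has its unique global minimum at x* = 0 (since φ'(x) = 58x + 48x^3 = 0 only at x = 0 for real x with both coefficients positive, and φ → ∞ as |x| → ∞). At x* = 0, φ(0) = 0 and φ''(0) = 58. Laplace's method then gives
  I(n) ~ sqrt(2π / (n · φ''(0))) · e^(−n φ(0)) = sqrt(2π / (58n)) = sqrt(π/(29n)).
The 12 · x^4 term contributes only at subleading order (an O(1/n) relative correction).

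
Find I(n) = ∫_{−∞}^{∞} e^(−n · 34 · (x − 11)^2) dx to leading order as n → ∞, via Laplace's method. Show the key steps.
I(n) = sqrt(π/(34n))

Here φ(x) = 34 · (x − 11)^2 has its unique minimum at x* = 11 with φ(x*) = 0 and φ''(x*) = 68. Laplace's method gives
  I(n) ~ e^(−n φ(x*)) · sqrt(2π / (n · φ''(x*))) = sqrt(2π / (68n)) = sqrt(π/(34n)).
This is exact: substituting u = (x − 11)·sqrt(34n) gives I(n) = (1/sqrt(34n)) ∫_{−∞}^{∞} e^(−u^2) du = sqrt(π/(34n)).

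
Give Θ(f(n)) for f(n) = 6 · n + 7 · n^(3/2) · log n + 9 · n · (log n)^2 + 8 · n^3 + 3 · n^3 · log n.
f(n) ∈ Θ(n^3 · log n)

Compare the terms by growth order. For large n, n^a · (log n)^b dominates n^a' · (log n)^b' iff a > a', or (a = a' and b > b'). Ranking the 5 terms shows the dominant one is 3 · n^3 · log n. Hence f(n) ∈ Θ(n^3 · log n).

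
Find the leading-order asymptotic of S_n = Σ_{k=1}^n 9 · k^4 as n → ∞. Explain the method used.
S_n ~ 9 · n^5 / 5

By integral comparison (Euler-Maclaurin), Σ_{k=1}^n 9 · k^4 = 9 · ∫_0^n x^4 dx + O(n^4) = 9 · n^5/5 + O(n^4). (Equivalently, Faulhaber's formula gives the same leading term.)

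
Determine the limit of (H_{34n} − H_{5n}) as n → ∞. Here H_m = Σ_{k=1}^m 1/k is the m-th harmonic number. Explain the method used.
lim = ln(34/5)

Euler-Maclaurin gives H_m = ln m + γ + 1/(2m) + O(1/m^2). The γ and O(1/m) terms cancel in the difference:
  H_{34n} − H_{5n} = ln(34n) − ln(5n) + O(1/n) = ln(34/5) + O(1/n).
Hence the limit is ln(34/5).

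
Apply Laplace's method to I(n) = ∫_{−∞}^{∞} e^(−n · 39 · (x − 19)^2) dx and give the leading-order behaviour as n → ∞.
I(n) = sqrt(π/(39n))

Here φ(x) = 39 · (x − 19)^2 has its unique minimum at x* = 19 with φ(x*) = 0 and φ''(x*) = 78. Laplace's method gives
  I(n) ~ e^(−n φ(x*)) · sqrt(2π / (n · φ''(x*))) = sqrt(2π / (78n)) = sqrt(π/(39n)).
This is exact: substituting u = (x − 19)·sqrt(39n) gives I(n) = (1/sqrt(39n)) ∫_{−∞}^{∞} e^(−u^2) du = sqrt(π/(39n)).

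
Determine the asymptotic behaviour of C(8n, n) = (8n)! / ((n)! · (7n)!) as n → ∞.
C(8n, n) ~ (16777216/823543)^(n) · sqrt(4/(7π·n))

Write N = n. Apply Stirling to each factorial:
  (8N)! ~ sqrt(2π·8N) · (8N/e)^(8N),
  N! ~ sqrt(2π N) · (N/e)^N,
  (7N)! ~ sqrt(2π·7N) · (7N/e)^(7N).
The exponential factors combine to (8N)^(8N) / (N^N · (7N)^(7N)) = 8^(8N)/7^(7N) = (8^8/7^7)^N = (16777216/823543)^N.
The square-root prefactors combine to sqrt(2π·8N) / (sqrt(2π N)·sqrt(2π·7N)) = sqrt(8 / (2π·7·N)) = sqrt(4/(7π·n)).
Substituting N = n: C(8n, n) ~ (16777216/823543)^(n) · sqrt(4/(7π·n)).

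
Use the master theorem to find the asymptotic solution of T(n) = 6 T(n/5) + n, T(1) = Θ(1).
T(n) = Θ(n^(log_5 6))

Master theorem: compare f(n) = n to n^(log_5 6) where log_5 6 ≈ 1.113. Since 1 < log_5 6, we have f(n) = O(n^(log_5 6 − ε)) for some ε > 0 — Case 1. Hence T(n) = Θ(n^(log_5 6)).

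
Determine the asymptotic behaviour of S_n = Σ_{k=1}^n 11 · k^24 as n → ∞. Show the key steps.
S_n ~ 11 · n^25 / 25

By integral comparison (Euler-Maclaurin), Σ_{k=1}^n 11 · k^24 = 11 · ∫_0^n x^24 dx + O(n^24) = 11 · n^25/25 + O(n^24). (Equivalently, Faulhaber's formula gives the same leading term.)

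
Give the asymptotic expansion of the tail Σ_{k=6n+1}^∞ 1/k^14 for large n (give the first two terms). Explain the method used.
Σ_{k>6n} 1/k^14 = 1/(13 · (6n)^13) − 1/(2 · (6n)^14) + O(1/(6n)^15)

Compare to the integral: ∫_{6n}^∞ x^(−14) dx = [−x^(−13)/13]_{6n}^∞ = 1/((14−1)·(6n)^13). The Euler-Maclaurin correction adds −f(6n)/2 = −1/(2·(6n)^14). Euler-Maclaurin then gives
  Σ_{k>6n} 1/k^14 = ∫_{6n}^∞ dx/x^14 − 1/(2·(6n)^14) + O(1/(6n)^15).
(Equivalently this is ζ(14) − Σ_{k≤6n} 1/k^14.)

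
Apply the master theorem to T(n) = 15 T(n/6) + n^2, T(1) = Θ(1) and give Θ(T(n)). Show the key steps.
T(n) = Θ(n^2)

log_6 15 ≈ 1.511. f(n) = n^2 dominates n^(log_6 15) since 2 > 1.511, and the regularity condition a·f(n/b) = 15·(n/6)^2 = (15/36)·n^2 ≤ c·f(n) holds with c = 15/36 ≈ 0.417 < 1. So this is Case 3: T(n) = Θ(f(n)) = Θ(n^2).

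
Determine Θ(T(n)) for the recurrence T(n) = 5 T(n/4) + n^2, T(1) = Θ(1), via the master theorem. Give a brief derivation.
T(n) = Θ(n^2)

log_4 5 ≈ 1.161. f(n) = n^2 dominates n^(log_4 5) since 2 > 1.161, and the regularity condition a·f(n/b) = 5·(n/4)^2 = (5/16)·n^2 ≤ c·f(n) holds with c = 5/16 ≈ 0.312 < 1. So this is Case 3: T(n) = Θ(f(n)) = Θ(n^2).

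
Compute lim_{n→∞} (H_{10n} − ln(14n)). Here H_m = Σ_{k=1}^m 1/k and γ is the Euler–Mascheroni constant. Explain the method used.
lim = ln(5/7) + γ

By Euler-Maclaurin, H_m = ln m + γ + O(1/m). So
  H_{10n} − ln(14n) = ln(10n) + γ − ln(14n) + O(1/n)
                       = ln(10/14) + γ + O(1/n).
Hence the limit is ln(10/14) + γ (= ln(5/7)).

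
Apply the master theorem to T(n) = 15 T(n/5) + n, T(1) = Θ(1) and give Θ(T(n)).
T(n) = Θ(n^(log_5 15))

Master theorem: compare f(n) = n to n^(log_5 15) where log_5 15 ≈ 1.683. Since 1 < log_5 15, we have f(n) = O(n^(log_5 15 − ε)) for some ε > 0 — Case 1. Hence T(n) = Θ(n^(log_5 15)).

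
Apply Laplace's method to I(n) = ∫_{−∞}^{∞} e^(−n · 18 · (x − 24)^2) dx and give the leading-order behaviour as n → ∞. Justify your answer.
I(n) = sqrt(π/(18n))

Here φ(x) = 18 · (x − 24)^2 has its unique minimum at x* = 24 with φ(x*) = 0 and φ''(x*) = 36. Laplace's method gives
  I(n) ~ e^(−n φ(x*)) · sqrt(2π / (n · φ''(x*))) = sqrt(2π / (36n)) = sqrt(π/(18n)).
This is exact: substituting u = (x − 24)·sqrt(18n) gives I(n) = (1/sqrt(18n)) ∫_{−∞}^{∞} e^(−u^2) du = sqrt(π/(18n)).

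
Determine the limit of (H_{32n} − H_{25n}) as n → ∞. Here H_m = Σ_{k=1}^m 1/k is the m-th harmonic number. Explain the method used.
lim = ln(32/25)

Euler-Maclaurin gives H_m = ln m + γ + 1/(2m) + O(1/m^2). The γ and O(1/m) terms cancel in the difference:
  H_{32n} − H_{25n} = ln(32n) − ln(25n) + O(1/n) = ln(32/25) + O(1/n).
Hence the limit is ln(32/25).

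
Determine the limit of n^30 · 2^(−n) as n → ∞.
lim = 0

Exponentials with base > 1 dominate every fixed polynomial: for any fixed c, n^c / 2^n → 0 as n → ∞ (e.g. by the ratio test, or by writing 2^n = e^(n ln 2) and noting e^(n ln 2) / n^c → ∞). Hence n^30 · 2^(−n) = n^30 / 2^n → 0.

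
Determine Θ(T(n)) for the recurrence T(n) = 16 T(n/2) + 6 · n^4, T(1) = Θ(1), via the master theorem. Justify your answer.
T(n) = Θ(n^4 log n)

log_2 16 = 4, and f(n) = 6 · n^4 = Θ(n^(log_2 16)). This is Case 2 of the master theorem: T(n) = Θ(f(n) · log n) = Θ(n^4 log n).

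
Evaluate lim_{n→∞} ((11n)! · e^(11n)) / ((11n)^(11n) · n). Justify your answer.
lim = 0

Stirling: (11n)! ~ sqrt(2π·11n) · (11n/e)^(11n). Hence
  (11n)! · e^(11n) / (11n)^(11n) ~ sqrt(2π·11n).
Dividing by n: sqrt(2π·11n) / n = sqrt(2π·11) · n^((1−2)/2), so the expression behaves like sqrt(2π·11) · n^((1−2)/2) → 0.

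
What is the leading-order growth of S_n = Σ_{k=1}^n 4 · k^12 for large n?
S_n ~ 4 · n^13 / 13

By integral comparison (Euler-Maclaurin), Σ_{k=1}^n 4 · k^12 = 4 · ∫_0^n x^12 dx + O(n^12) = 4 · n^13/13 + O(n^12). (Equivalently, Faulhaber's formula gives the same leading term.)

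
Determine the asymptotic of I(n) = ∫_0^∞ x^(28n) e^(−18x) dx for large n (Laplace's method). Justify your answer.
I(n) ~ (sqrt(2π·28n) / 18) · (28n/(18e))^(28n)

Write the integrand as exp(28n ln x − 18x) and set f(x) = 28n ln x − 18x. Then f'(x) = 28n/x − 18 = 0 at x* = 28n/18, and f''(x*) = −28n/x*^2 = −18^2/(28n). Laplace's method (interior maximum) gives
  I(n) ~ e^(f(x*)) · sqrt(2π / |f''(x*)|)
        = exp(28n ln(28n/18) − 28n) · sqrt(2π · 28n / 18^2)
        = (28n/18)^(28n) e^(−28n) · sqrt(2π·28n) / 18
        = (sqrt(2π·28n) / 18) · (28n/(18e))^(28n).
This matches Γ(28n+1)/18^(28n+1) with Stirling applied to Γ.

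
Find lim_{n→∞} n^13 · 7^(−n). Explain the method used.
lim = 0

Exponentials with base > 1 dominate every fixed polynomial: for any fixed c, n^c / 7^n → 0 as n → ∞ (e.g. by the ratio test, or by writing 7^n = e^(n ln 7) and noting e^(n ln 7) / n^c → ∞). Hence n^13 · 7^(−n) = n^13 / 7^n → 0.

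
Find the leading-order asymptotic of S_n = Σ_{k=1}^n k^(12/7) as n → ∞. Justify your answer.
S_n ~ (7/19) · n^(19/7)

Integral comparison: Σ_{k=1}^n k^(12/7) = ∫_0^n x^(12/7) dx + O(n^(12/7)). The integral is n^(1 + 12/7) / (1 + 12/7) = n^((12+7)/7) / ((12+7)/7) = (7/19) · n^(19/7).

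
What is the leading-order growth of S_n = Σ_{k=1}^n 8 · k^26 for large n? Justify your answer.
S_n ~ 8 · n^27 / 27

By integral comparison (Euler-Maclaurin), Σ_{k=1}^n 8 · k^26 = 8 · ∫_0^n x^26 dx + O(n^26) = 8 · n^27/27 + O(n^26). (Equivalently, Faulhaber's formula gives the same leading term.)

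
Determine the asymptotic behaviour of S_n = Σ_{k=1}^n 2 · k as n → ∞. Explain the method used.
S_n ~ n^2

By integral comparison (Euler-Maclaurin), Σ_{k=1}^n 2 · k = 2 · ∫_0^n x^1 dx + O(n) = 2 · n^2/2 = n^2 + O(n). (Equivalently, Faulhaber's formula gives the same leading term.)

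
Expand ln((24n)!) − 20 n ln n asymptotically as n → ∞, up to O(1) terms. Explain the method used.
ln((24n)!) − 20 n ln n = 4 n ln n + 24(ln 24 − 1) n + (1/2) ln(2π·24n) + O(1/n)

Stirling: ln((24n)!) = 24n ln(24n) − 24n + (1/2) ln(2π·24n) + O(1/n).
Expand 24n ln(24n) = 24n (ln n + ln 24) = 24n ln n + 24n ln 24.
Subtract 20n ln n: leading term is (24 − 20) n ln n = 4 n ln n. The next term is 24n ln 24 − 24n = 24(ln 24 − 1) n. Then the (1/2) ln(2π·24n) correction.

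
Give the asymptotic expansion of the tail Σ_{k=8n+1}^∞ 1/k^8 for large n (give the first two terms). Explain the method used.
Σ_{k>8n} 1/k^8 = 1/(7 · (8n)^7) − 1/(2 · (8n)^8) + O(1/(8n)^9)

Compare to the integral: ∫_{8n}^∞ x^(−8) dx = [−x^(−7)/7]_{8n}^∞ = 1/((8−1)·(8n)^7). The Euler-Maclaurin correction adds −f(8n)/2 = −1/(2·(8n)^8). Euler-Maclaurin then gives
  Σ_{k>8n} 1/k^8 = ∫_{8n}^∞ dx/x^8 − 1/(2·(8n)^8) + O(1/(8n)^9).
(Equivalently this is ζ(8) − Σ_{k≤8n} 1/k^8.)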